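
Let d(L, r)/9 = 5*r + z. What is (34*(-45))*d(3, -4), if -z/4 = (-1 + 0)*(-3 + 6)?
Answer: 110160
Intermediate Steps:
z = 12 (z = -4*(-1 + 0)*(-3 + 6) = -(-4)*3 = -4*(-3) = 12)
d(L, r) = 108 + 45*r (d(L, r) = 9*(5*r + 12) = 9*(12 + 5*r) = 108 + 45*r)
(34*(-45))*d(3, -4) = (34*(-45))*(108 + 45*(-4)) = -1530*(108 - 180) = -1530*(-72) = 110160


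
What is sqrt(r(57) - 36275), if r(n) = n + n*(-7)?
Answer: I*sqrt(36617) ≈ 191.36*I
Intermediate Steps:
r(n) = -6*n (r(n) = n - 7*n = -6*n)
sqrt(r(57) - 36275) = sqrt(-6*57 - 36275) = sqrt(-342 - 36275) = sqrt(-36617) = I*sqrt(36617)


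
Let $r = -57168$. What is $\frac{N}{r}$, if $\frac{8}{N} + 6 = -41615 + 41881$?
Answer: $- \frac{1}{1857960} \approx -5.3822 \cdot 10^{-7}$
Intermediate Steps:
$N = \frac{2}{65}$ ($N = \frac{8}{-6 + \left(-41615 + 41881\right)} = \frac{8}{-6 + 266} = \frac{8}{260} = 8 \cdot \frac{1}{260} = \frac{2}{65} \approx 0.030769$)
$\frac{N}{r} = \frac{2}{65 \left(-57168\right)} = \frac{2}{65} \left(- \frac{1}{57168}\right) = - \frac{1}{1857960}$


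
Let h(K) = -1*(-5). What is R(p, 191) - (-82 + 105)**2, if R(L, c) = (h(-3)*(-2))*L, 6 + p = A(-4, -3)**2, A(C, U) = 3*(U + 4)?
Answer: -559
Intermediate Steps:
A(C, U) = 12 + 3*U (A(C, U) = 3*(4 + U) = 12 + 3*U)
h(K) = 5
p = 3 (p = -6 + (12 + 3*(-3))**2 = -6 + (12 - 9)**2 = -6 + 3**2 = -6 + 9 = 3)
R(L, c) = -10*L (R(L, c) = (5*(-2))*L = -10*L)
R(p, 191) - (-82 + 105)**2 = -10*3 - (-82 + 105)**2 = -30 - 1*23**2 = -30 - 1*529 = -30 - 529 = -559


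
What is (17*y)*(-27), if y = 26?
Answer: -11934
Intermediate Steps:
(17*y)*(-27) = (17*26)*(-27) = 442*(-27) = -11934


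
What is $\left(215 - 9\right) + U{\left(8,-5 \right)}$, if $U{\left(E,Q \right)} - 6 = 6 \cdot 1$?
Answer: $218$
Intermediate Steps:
$U{\left(E,Q \right)} = 12$ ($U{\left(E,Q \right)} = 6 + 6 \cdot 1 = 6 + 6 = 12$)
$\left(215 - 9\right) + U{\left(8,-5 \right)} = \left(215 - 9\right) + 12 = 206 + 12 = 218$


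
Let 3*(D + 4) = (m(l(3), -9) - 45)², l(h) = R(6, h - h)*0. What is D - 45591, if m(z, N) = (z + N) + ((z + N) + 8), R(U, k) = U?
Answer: -133760/3 ≈ -44587.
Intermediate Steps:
l(h) = 0 (l(h) = 6*0 = 0)
m(z, N) = 8 + 2*N + 2*z (m(z, N) = (N + z) + ((N + z) + 8) = (N + z) + (8 + N + z) = 8 + 2*N + 2*z)
D = 3013/3 (D = -4 + ((8 + 2*(-9) + 2*0) - 45)²/3 = -4 + ((8 - 18 + 0) - 45)²/3 = -4 + (-10 - 45)²/3 = -4 + (⅓)*(-55)² = -4 + (⅓)*3025 = -4 + 3025/3 = 3013/3 ≈ 1004.3)
D - 45591 = 3013/3 - 45591 = -133760/3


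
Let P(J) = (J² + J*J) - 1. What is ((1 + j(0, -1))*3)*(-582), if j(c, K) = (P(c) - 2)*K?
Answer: -6984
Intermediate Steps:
P(J) = -1 + 2*J² (P(J) = (J² + J²) - 1 = 2*J² - 1 = -1 + 2*J²)
j(c, K) = K*(-3 + 2*c²) (j(c, K) = ((-1 + 2*c²) - 2)*K = (-3 + 2*c²)*K = K*(-3 + 2*c²))
((1 + j(0, -1))*3)*(-582) = ((1 - (-3 + 2*0²))*3)*(-582) = ((1 - (-3 + 2*0))*3)*(-582) = ((1 - (-3 + 0))*3)*(-582) = ((1 - 1*(-3))*3)*(-582) = ((1 + 3)*3)*(-582) = (4*3)*(-582) = 12*(-582) = -6984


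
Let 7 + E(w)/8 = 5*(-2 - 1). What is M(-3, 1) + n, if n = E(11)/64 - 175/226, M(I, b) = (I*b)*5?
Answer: -8373/452 ≈ -18.524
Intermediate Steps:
E(w) = -176 (E(w) = -56 + 8*(5*(-2 - 1)) = -56 + 8*(5*(-3)) = -56 + 8*(-15) = -56 - 120 = -176)
M(I, b) = 5*I*b
n = -1593/452 (n = -176/64 - 175/226 = -176*1/64 - 175*1/226 = -11/4 - 175/226 = -1593/452 ≈ -3.5243)
M(-3, 1) + n = 5*(-3)*1 - 1593/452 = -15 - 1593/452 = -8373/452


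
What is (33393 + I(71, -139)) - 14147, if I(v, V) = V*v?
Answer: 9377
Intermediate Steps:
(33393 + I(71, -139)) - 14147 = (33393 - 139*71) - 14147 = (33393 - 9869) - 14147 = 23524 - 14147 = 9377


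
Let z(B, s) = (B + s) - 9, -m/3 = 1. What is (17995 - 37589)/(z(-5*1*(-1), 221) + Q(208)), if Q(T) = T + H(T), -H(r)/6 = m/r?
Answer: -2037776/44209 ≈ -46.094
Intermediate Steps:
m = -3 (m = -3*1 = -3)
H(r) = 18/r (H(r) = -(-18)/r = 18/r)
z(B, s) = -9 + B + s
Q(T) = T + 18/T
(17995 - 37589)/(z(-5*1*(-1), 221) + Q(208)) = (17995 - 37589)/((-9 - 5*1*(-1) + 221) + (208 + 18/208)) = -19594/((-9 - 5*(-1) + 221) + (208 + 18*(1/208))) = -19594/((-9 + 5 + 221) + (208 + 9/104)) = -19594/(217 + 21641/104) = -19594/44209/104 = -19594*104/44209 = -2037776/44209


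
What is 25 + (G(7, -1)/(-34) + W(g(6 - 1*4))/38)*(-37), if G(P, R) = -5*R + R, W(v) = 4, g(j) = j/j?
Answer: 8223/323 ≈ 25.458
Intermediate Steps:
g(j) = 1
G(P, R) = -4*R
25 + (G(7, -1)/(-34) + W(g(6 - 1*4))/38)*(-37) = 25 + (-4*(-1)/(-34) + 4/38)*(-37) = 25 + (4*(-1/34) + 4*(1/38))*(-37) = 25 + (-2/17 + 2/19)*(-37) = 25 - 4/323*(-37) = 25 + 148/323 = 8223/323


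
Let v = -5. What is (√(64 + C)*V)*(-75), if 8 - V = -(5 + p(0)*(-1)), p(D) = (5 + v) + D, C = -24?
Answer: -1950*√10 ≈ -6166.4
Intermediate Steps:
p(D) = D (p(D) = (5 - 5) + D = 0 + D = D)
V = 13 (V = 8 - (-1)*(5 + 0*(-1)) = 8 - (-1)*(5 + 0) = 8 - (-1)*5 = 8 - 1*(-5) = 8 + 5 = 13)
(√(64 + C)*V)*(-75) = (√(64 - 24)*13)*(-75) = (√40*13)*(-75) = ((2*√10)*13)*(-75) = (26*√10)*(-75) = -1950*√10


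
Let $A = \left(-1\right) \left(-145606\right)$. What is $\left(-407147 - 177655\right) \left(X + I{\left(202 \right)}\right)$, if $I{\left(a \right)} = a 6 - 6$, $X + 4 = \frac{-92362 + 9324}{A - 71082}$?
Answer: $- \frac{13084185969405}{18631} \approx -7.0228 \cdot 10^{8}$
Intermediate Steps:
$A = 145606$
$X = - \frac{190567}{37262}$ ($X = -4 + \frac{-92362 + 9324}{145606 - 71082} = -4 - \frac{83038}{74524} = -4 - \frac{41519}{37262} = - \frac{190567}{37262} \approx -5.1142$)
$I{\left(a \right)} = -6 + 6 a$ ($I{\left(a \right)} = 6 a - 6 = -6 + 6 a$)
$\left(-407147 - 177655\right) \left(X + I{\left(202 \right)}\right) = \left(-407147 - 177655\right) \left(- \frac{190567}{37262} + \left(-6 + 6 \cdot 202\right)\right) = - 584802 \left(- \frac{190567}{37262} + \left(-6 + 1212\right)\right) = - 584802 \left(- \frac{190567}{37262} + 1206\right) = \left(-584802\right) \frac{44747405}{37262} = - \frac{13084185969405}{18631}$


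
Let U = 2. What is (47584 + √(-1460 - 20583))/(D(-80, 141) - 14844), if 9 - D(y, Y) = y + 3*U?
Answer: -47584/14761 - I*√22043/14761 ≈ -3.2236 - 0.010058*I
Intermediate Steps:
D(y, Y) = 3 - y (D(y, Y) = 9 - (y + 3*2) = 9 - (y + 6) = 9 - (6 + y) = 9 + (-6 - y) = 3 - y)
(47584 + √(-1460 - 20583))/(D(-80, 141) - 14844) = (47584 + √(-1460 - 20583))/((3 - 1*(-80)) - 14844) = (47584 + √(-22043))/((3 + 80) - 14844) = (47584 + I*√22043)/(83 - 14844) = (47584 + I*√22043)/(-14761) = (47584 + I*√22043)*(-1/14761) = -47584/14761 - I*√22043/14761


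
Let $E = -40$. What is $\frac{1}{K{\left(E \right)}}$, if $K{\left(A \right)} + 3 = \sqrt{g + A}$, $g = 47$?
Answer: $- \frac{3}{2} - \frac{\sqrt{7}}{2} \approx -2.8229$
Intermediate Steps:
$K{\left(A \right)} = -3 + \sqrt{47 + A}$
$\frac{1}{K{\left(E \right)}} = \frac{1}{-3 + \sqrt{47 - 40}} = \frac{1}{-3 + \sqrt{7}}$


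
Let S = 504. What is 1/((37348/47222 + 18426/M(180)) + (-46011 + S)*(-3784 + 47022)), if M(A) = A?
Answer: -708330/1393732464908179 ≈ -5.0823e-10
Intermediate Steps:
1/((37348/47222 + 18426/M(180)) + (-46011 + S)*(-3784 + 47022)) = 1/((37348/47222 + 18426/180) + (-46011 + 504)*(-3784 + 47022)) = 1/((37348*(1/47222) + 18426*(1/180)) - 45507*43238) = 1/((18674/23611 + 3071/30) - 1967631666) = 1/(73069601/708330 - 1967631666) = 1/(-1393732464908179/708330) = -708330/1393732464908179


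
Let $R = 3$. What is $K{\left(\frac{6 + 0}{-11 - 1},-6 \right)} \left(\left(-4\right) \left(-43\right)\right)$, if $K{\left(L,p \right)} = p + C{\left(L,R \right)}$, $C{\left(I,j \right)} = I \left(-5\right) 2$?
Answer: $-172$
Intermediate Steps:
$C{\left(I,j \right)} = - 10 I$ ($C{\left(I,j \right)} = - 5 I 2 = - 10 I$)
$K{\left(L,p \right)} = p - 10 L$
$K{\left(\frac{6 + 0}{-11 - 1},-6 \right)} \left(\left(-4\right) \left(-43\right)\right) = \left(-6 - 10 \frac{6 + 0}{-11 - 1}\right) \left(\left(-4\right) \left(-43\right)\right) = \left(-6 - 10 \frac{6}{-12}\right) 172 = \left(-6 - 10 \cdot 6 \left(- \frac{1}{12}\right)\right) 172 = \left(-6 - -5\right) 172 = \left(-6 + 5\right) 172 = \left(-1\right) 172 = -172$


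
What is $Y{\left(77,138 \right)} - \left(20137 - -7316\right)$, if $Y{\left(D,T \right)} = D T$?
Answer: $-16827$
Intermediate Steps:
$Y{\left(77,138 \right)} - \left(20137 - -7316\right) = 77 \cdot 138 - \left(20137 - -7316\right) = 10626 - \left(20137 + 7316\right) = 10626 - 27453 = -16827$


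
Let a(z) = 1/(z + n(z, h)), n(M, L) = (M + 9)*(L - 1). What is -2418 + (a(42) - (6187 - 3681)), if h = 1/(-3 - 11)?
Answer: -871562/177 ≈ -4924.1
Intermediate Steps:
h = -1/14 (h = 1/(-14) = -1/14 ≈ -0.071429)
n(M, L) = (-1 + L)*(9 + M) (n(M, L) = (9 + M)*(-1 + L) = (-1 + L)*(9 + M))
a(z) = 1/(-135/14 - z/14) (a(z) = 1/(z + (-9 - z + 9*(-1/14) - z/14)) = 1/(z + (-9 - z - 9/14 - z/14)) = 1/(z + (-135/14 - 15*z/14)) = 1/(-135/14 - z/14))
-2418 + (a(42) - (6187 - 3681)) = -2418 + (-14/(135 + 42) - (6187 - 3681)) = -2418 + (-14/177 - 1*2506) = -2418 + (-14*1/177 - 2506) = -2418 + (-14/177 - 2506) = -2418 - 443576/177 = -871562/177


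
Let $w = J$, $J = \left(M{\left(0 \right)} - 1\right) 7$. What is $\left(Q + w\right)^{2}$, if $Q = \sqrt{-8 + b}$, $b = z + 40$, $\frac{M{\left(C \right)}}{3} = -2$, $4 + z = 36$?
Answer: $1681$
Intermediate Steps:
$z = 32$ ($z = -4 + 36 = 32$)
$M{\left(C \right)} = -6$ ($M{\left(C \right)} = 3 \left(-2\right) = -6$)
$b = 72$ ($b = 32 + 40 = 72$)
$J = -49$ ($J = \left(-6 - 1\right) 7 = \left(-7\right) 7 = -49$)
$Q = 8$ ($Q = \sqrt{-8 + 72} = \sqrt{64} = 8$)
$w = -49$
$\left(Q + w\right)^{2} = \left(8 - 49\right)^{2} = \left(-41\right)^{2} = 1681$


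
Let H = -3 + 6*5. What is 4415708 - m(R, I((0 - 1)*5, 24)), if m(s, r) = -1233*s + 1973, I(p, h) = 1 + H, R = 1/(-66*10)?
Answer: 971021289/220 ≈ 4.4137e+6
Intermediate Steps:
H = 27 (H = -3 + 30 = 27)
R = -1/660 (R = 1/(-660) = -1/660 ≈ -0.0015152)
I(p, h) = 28 (I(p, h) = 1 + 27 = 28)
m(s, r) = 1973 - 1233*s
4415708 - m(R, I((0 - 1)*5, 24)) = 4415708 - (1973 - 1233*(-1/660)) = 4415708 - (1973 + 411/220) = 4415708 - 1*434471/220 = 4415708 - 434471/220 = 971021289/220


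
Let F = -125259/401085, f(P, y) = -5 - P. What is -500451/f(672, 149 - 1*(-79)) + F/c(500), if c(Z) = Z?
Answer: 33453869955719/45255757500 ≈ 739.22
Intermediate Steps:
F = -41753/133695 (F = -125259*1/401085 = -41753/133695 ≈ -0.31230)
-500451/f(672, 149 - 1*(-79)) + F/c(500) = -500451/(-5 - 1*672) - 41753/133695/500 = -500451/(-5 - 672) - 41753/133695*1/500 = -500451/(-677) - 41753/66847500 = -500451*(-1/677) - 41753/66847500 = 500451/677 - 41753/66847500 = 33453869955719/45255757500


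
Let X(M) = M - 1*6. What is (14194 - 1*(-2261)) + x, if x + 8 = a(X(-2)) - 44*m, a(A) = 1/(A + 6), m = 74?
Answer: 26381/2 ≈ 13191.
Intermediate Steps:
X(M) = -6 + M (X(M) = M - 6 = -6 + M)
a(A) = 1/(6 + A)
x = -6529/2 (x = -8 + (1/(6 + (-6 - 2)) - 44*74) = -8 + (1/(6 - 8) - 3256) = -8 + (1/(-2) - 3256) = -8 + (-1/2 - 3256) = -8 - 6513/2 = -6529/2 ≈ -3264.5)
(14194 - 1*(-2261)) + x = (14194 - 1*(-2261)) - 6529/2 = (14194 + 2261) - 6529/2 = 16455 - 6529/2 = 26381/2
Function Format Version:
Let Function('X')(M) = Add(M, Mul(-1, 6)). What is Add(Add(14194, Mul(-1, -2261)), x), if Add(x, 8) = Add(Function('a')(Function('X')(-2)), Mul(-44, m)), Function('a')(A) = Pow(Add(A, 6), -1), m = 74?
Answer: Rational(26381, 2) ≈ 13191.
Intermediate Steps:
Function('X')(M) = Add(-6, M) (Function('X')(M) = Add(M, -6) = Add(-6, M))
Function('a')(A) = Pow(Add(6, A), -1)
x = Rational(-6529, 2) (x = Add(-8, Add(Pow(Add(6, Add(-6, -2)), -1), Mul(-44, 74))) = Add(-8, Add(Pow(Add(6, -8), -1), -3256)) = Add(-8, Add(Pow(-2, -1), -3256)) = Add(-8, Add(Rational(-1, 2), -3256)) = Add(-8, Rational(-6513, 2)) = Rational(-6529, 2) ≈ -3264.5)
Add(Add(14194, Mul(-1, -2261)), x) = Add(Add(14194, Mul(-1, -2261)), Rational(-6529, 2)) = Add(Add(14194, 2261), Rational(-6529, 2)) = Add(16455, Rational(-6529, 2)) = Rational(26381, 2)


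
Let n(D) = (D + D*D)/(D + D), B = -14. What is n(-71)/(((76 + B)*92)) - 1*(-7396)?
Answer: 42186749/5704 ≈ 7396.0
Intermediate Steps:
n(D) = (D + D²)/(2*D) (n(D) = (D + D²)/((2*D)) = (D + D²)*(1/(2*D)) = (D + D²)/(2*D))
n(-71)/(((76 + B)*92)) - 1*(-7396) = (½ + (½)*(-71))/(((76 - 14)*92)) - 1*(-7396) = (½ - 71/2)/((62*92)) + 7396 = -35/5704 + 7396 = 42186749/5704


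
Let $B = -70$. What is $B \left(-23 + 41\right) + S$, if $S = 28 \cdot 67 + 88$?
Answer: $704$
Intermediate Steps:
$S = 1964$ ($S = 1876 + 88 = 1964$)
$B \left(-23 + 41\right) + S = - 70 \left(-23 + 41\right) + 1964 = \left(-70\right) 18 + 1964 = -1260 + 1964 = 704$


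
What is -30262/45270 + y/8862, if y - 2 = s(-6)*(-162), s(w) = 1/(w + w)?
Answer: -89160053/133727580 ≈ -0.66673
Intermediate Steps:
s(w) = 1/(2*w)
y = 31/2 (y = 2 + ((1/2)/(-6))*(-162) = 2 + ((1/2)*(-1/6))*(-162) = 2 - 1/12*(-162) = 2 + 27/2 = 31/2 ≈ 15.500)
-30262/45270 + y/8862 = -30262/45270 + (31/2)/8862 = -30262*1/45270 + (31/2)*(1/8862) = -15131/22635 + 31/17724 = -89160053/133727580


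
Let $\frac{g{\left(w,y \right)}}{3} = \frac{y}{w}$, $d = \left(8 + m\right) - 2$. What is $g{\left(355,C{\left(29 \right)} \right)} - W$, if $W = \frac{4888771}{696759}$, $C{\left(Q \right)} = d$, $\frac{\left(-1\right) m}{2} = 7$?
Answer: $- \frac{1752235921}{247349445} \approx -7.0841$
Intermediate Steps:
$m = -14$ ($m = \left(-2\right) 7 = -14$)
$d = -8$ ($d = \left(8 - 14\right) - 2 = -6 - 2 = -8$)
$C{\left(Q \right)} = -8$
$W = \frac{4888771}{696759}$ ($W = 4888771 \cdot \frac{1}{696759} = \frac{4888771}{696759} \approx 7.0164$)
$g{\left(w,y \right)} = \frac{3 y}{w}$ ($g{\left(w,y \right)} = 3 \frac{y}{w} = \frac{3 y}{w}$)
$g{\left(355,C{\left(29 \right)} \right)} - W = 3 \left(-8\right) \frac{1}{355} - \frac{4888771}{696759} = - \frac{24}{355} - \frac{4888771}{696759} = - \frac{1752235921}{247349445}$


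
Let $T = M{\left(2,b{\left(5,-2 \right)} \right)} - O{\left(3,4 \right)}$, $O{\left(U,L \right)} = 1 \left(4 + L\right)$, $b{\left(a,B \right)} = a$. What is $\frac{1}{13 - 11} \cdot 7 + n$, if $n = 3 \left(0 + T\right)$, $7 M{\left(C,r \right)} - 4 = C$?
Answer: $- \frac{251}{14} \approx -17.929$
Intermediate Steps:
$M{\left(C,r \right)} = \frac{4}{7} + \frac{C}{7}$
$O{\left(U,L \right)} = 4 + L$
$T = - \frac{50}{7}$ ($T = \left(\frac{4}{7} + \frac{1}{7} \cdot 2\right) - \left(4 + 4\right) = \left(\frac{4}{7} + \frac{2}{7}\right) - 8 = \frac{6}{7} - 8 = - \frac{50}{7} \approx -7.1429$)
$n = - \frac{150}{7}$ ($n = 3 \left(0 - \frac{50}{7}\right) = 3 \left(- \frac{50}{7}\right) = - \frac{150}{7} \approx -21.429$)
$\frac{1}{13 - 11} \cdot 7 + n = \frac{1}{13 - 11} \cdot 7 - \frac{150}{7} = \frac{1}{2} \cdot 7 - \frac{150}{7} = \frac{7}{2} - \frac{150}{7} = - \frac{251}{14}$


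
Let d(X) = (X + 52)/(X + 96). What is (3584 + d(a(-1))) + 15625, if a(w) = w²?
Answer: 1863326/97 ≈ 19210.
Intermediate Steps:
d(X) = (52 + X)/(96 + X)
(3584 + d(a(-1))) + 15625 = (3584 + (52 + (-1)²)/(96 + (-1)²)) + 15625 = (3584 + (52 + 1)/(96 + 1)) + 15625 = (3584 + 53/97) + 15625 = 347701/97 + 15625 = 1863326/97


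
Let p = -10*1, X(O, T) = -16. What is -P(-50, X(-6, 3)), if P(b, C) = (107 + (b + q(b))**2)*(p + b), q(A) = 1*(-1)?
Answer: 162480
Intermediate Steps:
p = -10
q(A) = -1
P(b, C) = (-10 + b)*(107 + (-1 + b)**2) (P(b, C) = (107 + (b - 1)**2)*(-10 + b) = (107 + (-1 + b)**2)*(-10 + b) = (-10 + b)*(107 + (-1 + b)**2))
-P(-50, X(-6, 3)) = -(-1080 + (-50)**3 - 12*(-50)**2 + 128*(-50)) = -(-1080 - 125000 - 12*2500 - 6400) = -(-1080 - 125000 - 30000 - 6400) = -1*(-162480) = 162480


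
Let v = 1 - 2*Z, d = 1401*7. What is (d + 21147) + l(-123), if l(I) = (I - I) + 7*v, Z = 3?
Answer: 30919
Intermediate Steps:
d = 9807
v = -5 (v = 1 - 2*3 = 1 - 6 = -5)
l(I) = -35 (l(I) = (I - I) + 7*(-5) = 0 - 35 = -35)
(d + 21147) + l(-123) = (9807 + 21147) - 35 = 30954 - 35 = 30919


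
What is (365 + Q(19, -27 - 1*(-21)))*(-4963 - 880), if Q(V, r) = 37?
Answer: -2348886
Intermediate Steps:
(365 + Q(19, -27 - 1*(-21)))*(-4963 - 880) = (365 + 37)*(-4963 - 880) = 402*(-5843) = -2348886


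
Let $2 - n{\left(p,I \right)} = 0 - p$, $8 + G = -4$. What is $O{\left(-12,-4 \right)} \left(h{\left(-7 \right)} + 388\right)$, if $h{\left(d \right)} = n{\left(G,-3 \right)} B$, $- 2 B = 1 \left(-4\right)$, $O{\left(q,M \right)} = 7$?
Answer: $2576$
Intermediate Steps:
$G = -12$ ($G = -8 - 4 = -12$)
$n{\left(p,I \right)} = 2 + p$ ($n{\left(p,I \right)} = 2 - \left(0 - p\right) = 2 - - p = 2 + p$)
$B = 2$ ($B = - \frac{1 \left(-4\right)}{2} = \left(- \frac{1}{2}\right) \left(-4\right) = 2$)
$h{\left(d \right)} = -20$ ($h{\left(d \right)} = \left(2 - 12\right) 2 = \left(-10\right) 2 = -20$)
$O{\left(-12,-4 \right)} \left(h{\left(-7 \right)} + 388\right) = 7 \left(-20 + 388\right) = 7 \cdot 368 = 2576$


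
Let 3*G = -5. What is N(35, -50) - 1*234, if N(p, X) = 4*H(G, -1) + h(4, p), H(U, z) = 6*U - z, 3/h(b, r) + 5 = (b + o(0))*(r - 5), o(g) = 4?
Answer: -63447/235 ≈ -269.99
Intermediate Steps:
G = -5/3 (G = (⅓)*(-5) = -5/3 ≈ -1.6667)
h(b, r) = 3/(-5 + (-5 + r)*(4 + b)) (h(b, r) = 3/(-5 + (b + 4)*(r - 5)) = 3/(-5 + (4 + b)*(-5 + r)) = 3/(-5 + (-5 + r)*(4 + b)))
H(U, z) = -z + 6*U
N(p, X) = -36 + 3/(-45 + 8*p) (N(p, X) = 4*(-1*(-1) + 6*(-5/3)) + 3/(-25 - 5*4 + 4*p + 4*p) = 4*(1 - 10) + 3/(-25 - 20 + 4*p + 4*p) = 4*(-9) + 3/(-45 + 8*p) = -36 + 3/(-45 + 8*p))
N(35, -50) - 1*234 = 3*(541 - 96*35)/(-45 + 8*35) - 1*234 = 3*(541 - 3360)/(-45 + 280) - 234 = 3*(-2819)/235 - 234 = 3*(1/235)*(-2819) - 234 = -8457/235 - 234 = -63447/235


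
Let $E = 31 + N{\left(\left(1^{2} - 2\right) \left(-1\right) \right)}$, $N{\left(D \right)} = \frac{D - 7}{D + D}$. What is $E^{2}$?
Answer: $784$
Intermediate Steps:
$N{\left(D \right)} = \frac{-7 + D}{2 D}$
$E = 28$ ($E = 31 + \frac{-7 + \left(1^{2} - 2\right) \left(-1\right)}{2 \left(1^{2} - 2\right) \left(-1\right)} = 31 + \frac{-7 + \left(1 - 2\right) \left(-1\right)}{2 \left(1 - 2\right) \left(-1\right)} = 31 + \frac{-7 - -1}{2 \left(\left(-1\right) \left(-1\right)\right)} = 31 + \frac{-7 + 1}{2 \cdot 1} = 31 + \frac{1}{2} \cdot 1 \left(-6\right) = 31 - 3 = 28$)
$E^{2} = 28^{2} = 784$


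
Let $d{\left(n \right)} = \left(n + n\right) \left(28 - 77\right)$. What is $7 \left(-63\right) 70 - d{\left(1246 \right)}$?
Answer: $91238$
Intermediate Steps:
$d{\left(n \right)} = - 98 n$ ($d{\left(n \right)} = 2 n \left(-49\right) = - 98 n$)
$7 \left(-63\right) 70 - d{\left(1246 \right)} = 7 \left(-63\right) 70 - \left(-98\right) 1246 = \left(-441\right) 70 - -122108 = -30870 + 122108 = 91238$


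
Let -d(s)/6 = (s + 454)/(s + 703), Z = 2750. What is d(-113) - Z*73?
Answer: -59222273/295 ≈ -2.0075e+5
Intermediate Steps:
d(s) = -6*(454 + s)/(703 + s) (d(s) = -6*(s + 454)/(s + 703) = -6*(454 + s)/(703 + s))
d(-113) - Z*73 = 6*(-454 - 1*(-113))/(703 - 113) - 2750*73 = 6*(-454 + 113)/590 - 1*200750 = 6*(1/590)*(-341) - 200750 = -1023/295 - 200750 = -59222273/295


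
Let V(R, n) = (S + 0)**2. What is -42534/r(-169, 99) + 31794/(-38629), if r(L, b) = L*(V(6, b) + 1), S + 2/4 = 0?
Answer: 6545317614/32641505 ≈ 200.52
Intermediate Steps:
S = -1/2 (S = -1/2 + 0 = -1/2 ≈ -0.50000)
V(R, n) = 1/4 (V(R, n) = (-1/2 + 0)**2 = (-1/2)**2 = 1/4)
r(L, b) = 5*L/4 (r(L, b) = L*(1/4 + 1) = L*(5/4) = 5*L/4)
-42534/r(-169, 99) + 31794/(-38629) = -42534/((5/4)*(-169)) + 31794/(-38629) = -42534/(-845/4) + 31794*(-1/38629) = -42534*(-4/845) - 31794/38629 = 170136/845 - 31794/38629 = 6545317614/32641505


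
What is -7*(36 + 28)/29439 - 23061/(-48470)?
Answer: 657178219/1426908330 ≈ 0.46056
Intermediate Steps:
-7*(36 + 28)/29439 - 23061/(-48470) = -7*64*(1/29439) - 23061*(-1/48470) = -448*1/29439 + 23061/48470 = -448/29439 + 23061/48470 = 657178219/1426908330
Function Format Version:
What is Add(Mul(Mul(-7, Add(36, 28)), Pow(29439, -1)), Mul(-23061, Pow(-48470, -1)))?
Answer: Rational(657178219, 1426908330) ≈ 0.46056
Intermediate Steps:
Add(Mul(Mul(-7, Add(36, 28)), Pow(29439, -1)), Mul(-23061, Pow(-48470, -1))) = Add(Mul(Mul(-7, 64), Rational(1, 29439)), Mul(-23061, Rational(-1, 48470))) = Add(Mul(-448, Rational(1, 29439)), Rational(23061, 48470)) = Add(Rational(-448, 29439), Rational(23061, 48470)) = Rational(657178219, 1426908330)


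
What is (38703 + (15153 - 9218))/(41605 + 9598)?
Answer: 44638/51203 ≈ 0.87179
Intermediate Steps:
(38703 + (15153 - 9218))/(41605 + 9598) = (38703 + 5935)/51203 = 44638*(1/51203) = 44638/51203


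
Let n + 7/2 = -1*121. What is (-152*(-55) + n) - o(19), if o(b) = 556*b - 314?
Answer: -4029/2 ≈ -2014.5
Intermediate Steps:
n = -249/2 (n = -7/2 - 1*121 = -7/2 - 121 = -249/2 ≈ -124.50)
o(b) = -314 + 556*b
(-152*(-55) + n) - o(19) = (-152*(-55) - 249/2) - (-314 + 556*19) = (8360 - 249/2) - (-314 + 10564) = 16471/2 - 1*10250 = 16471/2 - 10250 = -4029/2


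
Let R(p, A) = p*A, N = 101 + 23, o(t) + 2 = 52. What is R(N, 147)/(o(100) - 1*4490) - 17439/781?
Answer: -7638769/288970 ≈ -26.434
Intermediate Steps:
o(t) = 50 (o(t) = -2 + 52 = 50)
N = 124
R(p, A) = A*p
R(N, 147)/(o(100) - 1*4490) - 17439/781 = (147*124)/(50 - 1*4490) - 17439/781 = 18228/(50 - 4490) - 17439*1/781 = 18228/(-4440) - 17439/781 = 18228*(-1/4440) - 17439/781 = -1519/370 - 17439/781 = -7638769/288970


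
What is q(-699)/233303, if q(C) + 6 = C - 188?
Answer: -893/233303 ≈ -0.0038276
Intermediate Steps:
q(C) = -194 + C (q(C) = -6 + (C - 188) = -6 + (-188 + C) = -194 + C)
q(-699)/233303 = (-194 - 699)/233303 = -893*1/233303 = -893/233303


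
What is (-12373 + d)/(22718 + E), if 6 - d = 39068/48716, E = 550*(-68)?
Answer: 75313730/89406039 ≈ 0.84238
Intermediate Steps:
E = -37400
d = 63307/12179 (d = 6 - 39068/48716 = 6 - 1*9767/12179 = 6 - 9767/12179 = 63307/12179 ≈ 5.1980)
(-12373 + d)/(22718 + E) = (-12373 + 63307/12179)/(22718 - 37400) = -150627460/12179/(-14682) = -150627460/12179*(-1/14682) = 75313730/89406039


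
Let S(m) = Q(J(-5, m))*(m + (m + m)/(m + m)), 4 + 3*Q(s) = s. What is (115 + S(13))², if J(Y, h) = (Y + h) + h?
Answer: 339889/9 ≈ 37765.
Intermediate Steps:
J(Y, h) = Y + 2*h
Q(s) = -4/3 + s/3
S(m) = (1 + m)*(-3 + 2*m/3) (S(m) = (-4/3 + (-5 + 2*m)/3)*(m + (m + m)/(m + m)) = (-4/3 + (-5/3 + 2*m/3))*(m + (2*m)/((2*m))) = (-3 + 2*m/3)*(m + (2*m)*(1/(2*m))) = (-3 + 2*m/3)*(m + 1) = (-3 + 2*m/3)*(1 + m) = (1 + m)*(-3 + 2*m/3))
(115 + S(13))² = (115 + (1 + 13)*(-9 + 2*13)/3)² = (115 + (⅓)*14*(-9 + 26))² = (115 + (⅓)*14*17)² = (115 + 238/3)² = (583/3)² = 339889/9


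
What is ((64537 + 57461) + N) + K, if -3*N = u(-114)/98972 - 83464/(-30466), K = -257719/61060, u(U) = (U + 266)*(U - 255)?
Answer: 8422692760737752477/69042395598420 ≈ 1.2199e+5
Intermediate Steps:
u(U) = (-255 + U)*(266 + U) (u(U) = (266 + U)*(-255 + U) = (-255 + U)*(266 + U))
K = -257719/61060 (K = -257719*1/61060 = -257719/61060 ≈ -4.2207)
N = -818977750/1130730357 (N = -((-67830 + (-114)² + 11*(-114))/98972 - 83464/(-30466))/3 = -((-67830 + 12996 - 1254)*(1/98972) - 83464*(-1/30466))/3 = -(-56088*1/98972 + 41732/15233)/3 = -(-14022/24743 + 41732/15233)/3 = -⅓*818977750/376910119 = -818977750/1130730357 ≈ -0.72429)
((64537 + 57461) + N) + K = ((64537 + 57461) - 818977750/1130730357) - 257719/61060 = (121998 - 818977750/1130730357) - 257719/61060 = 137946023115536/1130730357 - 257719/61060 = 8422692760737752477/69042395598420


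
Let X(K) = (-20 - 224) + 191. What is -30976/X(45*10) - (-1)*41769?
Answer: 2244733/53 ≈ 42353.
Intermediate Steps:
X(K) = -53 (X(K) = -244 + 191 = -53)
-30976/X(45*10) - (-1)*41769 = -30976/(-53) - (-1)*41769 = -30976*(-1/53) - 1*(-41769) = 30976/53 + 41769 = 2244733/53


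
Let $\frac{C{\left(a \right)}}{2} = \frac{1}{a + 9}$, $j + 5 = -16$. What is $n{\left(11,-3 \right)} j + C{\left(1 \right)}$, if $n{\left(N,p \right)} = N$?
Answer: $- \frac{1154}{5} \approx -230.8$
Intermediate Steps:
$j = -21$ ($j = -5 - 16 = -21$)
$C{\left(a \right)} = \frac{2}{9 + a}$ ($C{\left(a \right)} = \frac{2}{a + 9} = \frac{2}{9 + a}$)
$n{\left(11,-3 \right)} j + C{\left(1 \right)} = 11 \left(-21\right) + \frac{2}{9 + 1} = -231 + \frac{2}{10} = -231 + 2 \cdot \frac{1}{10} = -231 + \frac{1}{5} = - \frac{1154}{5}$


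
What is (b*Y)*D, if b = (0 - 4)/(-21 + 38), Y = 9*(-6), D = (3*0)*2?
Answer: 0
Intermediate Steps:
D = 0 (D = 0*2 = 0)
Y = -54
b = -4/17 ≈ -0.23529
(b*Y)*D = -4/17*(-54)*0 = (216/17)*0 = 0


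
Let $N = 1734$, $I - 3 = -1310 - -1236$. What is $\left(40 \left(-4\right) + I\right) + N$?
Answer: $1503$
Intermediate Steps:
$I = -71$ ($I = 3 - 74 = -71$)
$\left(40 \left(-4\right) + I\right) + N = \left(40 \left(-4\right) - 71\right) + 1734 = \left(-160 - 71\right) + 1734 = -231 + 1734 = 1503$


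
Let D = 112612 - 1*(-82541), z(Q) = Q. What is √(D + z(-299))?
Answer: √194854 ≈ 441.42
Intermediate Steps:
D = 195153 (D = 112612 + 82541 = 195153)
√(D + z(-299)) = √(195153 - 299) = √194854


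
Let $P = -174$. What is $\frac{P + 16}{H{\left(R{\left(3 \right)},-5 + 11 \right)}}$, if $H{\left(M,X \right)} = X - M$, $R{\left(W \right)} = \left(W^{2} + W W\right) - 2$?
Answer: $\frac{79}{5} \approx 15.8$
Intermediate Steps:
$R{\left(W \right)} = -2 + 2 W^{2}$ ($R{\left(W \right)} = \left(W^{2} + W^{2}\right) - 2 = 2 W^{2} - 2 = -2 + 2 W^{2}$)
$\frac{P + 16}{H{\left(R{\left(3 \right)},-5 + 11 \right)}} = \frac{-174 + 16}{\left(-5 + 11\right) - \left(-2 + 2 \cdot 3^{2}\right)} = - \frac{158}{6 - \left(-2 + 2 \cdot 9\right)} = - \frac{158}{6 - \left(-2 + 18\right)} = - \frac{158}{6 - 16} = - \frac{158}{-10} = \left(-158\right) \left(- \frac{1}{10}\right) = \frac{79}{5}$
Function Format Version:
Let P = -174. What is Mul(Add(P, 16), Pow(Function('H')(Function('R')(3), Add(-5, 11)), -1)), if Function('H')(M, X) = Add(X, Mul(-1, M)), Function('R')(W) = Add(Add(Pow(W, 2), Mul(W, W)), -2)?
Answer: Rational(79, 5) ≈ 15.800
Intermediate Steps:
Function('R')(W) = Add(-2, Mul(2, Pow(W, 2))) (Function('R')(W) = Add(Add(Pow(W, 2), Pow(W, 2)), -2) = Add(Mul(2, Pow(W, 2)), -2) = Add(-2, Mul(2, Pow(W, 2))))
Mul(Add(P, 16), Pow(Function('H')(Function('R')(3), Add(-5, 11)), -1)) = Mul(Add(-174, 16), Pow(Add(Add(-5, 11), Mul(-1, Add(-2, Mul(2, Pow(3, 2))))), -1)) = Mul(-158, Pow(Add(6, Mul(-1, Add(-2, Mul(2, 9)))), -1)) = Mul(-158, Pow(Add(6, Mul(-1, Add(-2, 18))), -1)) = Mul(-158, Pow(Add(6, Mul(-1, 16)), -1)) = Mul(-158, Pow(Add(6, -16), -1)) = Mul(-158, Pow(-10, -1)) = Mul(-158, Rational(-1, 10)) = Rational(79, 5)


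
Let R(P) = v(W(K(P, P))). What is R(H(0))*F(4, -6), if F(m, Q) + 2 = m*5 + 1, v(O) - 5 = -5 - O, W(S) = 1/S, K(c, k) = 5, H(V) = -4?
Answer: -19/5 ≈ -3.8000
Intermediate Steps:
v(O) = -O (v(O) = 5 + (-5 - O) = -O)
R(P) = -⅕ (R(P) = -1/5 = -1*⅕ = -⅕)
F(m, Q) = -1 + 5*m (F(m, Q) = -2 + (m*5 + 1) = -2 + (5*m + 1) = -2 + (1 + 5*m) = -1 + 5*m)
R(H(0))*F(4, -6) = -(-1 + 5*4)/5 = -(-1 + 20)/5 = -⅕*19 = -19/5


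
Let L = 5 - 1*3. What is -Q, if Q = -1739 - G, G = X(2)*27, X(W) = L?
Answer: 1793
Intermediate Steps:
L = 2 (L = 5 - 3 = 2)
X(W) = 2
G = 54 (G = 2*27 = 54)
Q = -1793 (Q = -1739 - 1*54 = -1739 - 54 = -1793)
-Q = -1*(-1793) = 1793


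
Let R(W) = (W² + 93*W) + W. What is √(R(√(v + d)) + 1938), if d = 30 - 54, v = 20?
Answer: √(1934 + 188*I) ≈ 44.029 + 2.135*I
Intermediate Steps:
d = -24
R(W) = W² + 94*W
√(R(√(v + d)) + 1938) = √(√(20 - 24)*(94 + √(20 - 24)) + 1938) = √(√(-4)*(94 + √(-4)) + 1938) = √((2*I)*(94 + 2*I) + 1938) = √(2*I*(94 + 2*I) + 1938) = √(1938 + 2*I*(94 + 2*I))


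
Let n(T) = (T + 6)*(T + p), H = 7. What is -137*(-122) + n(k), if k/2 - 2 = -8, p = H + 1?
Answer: 16738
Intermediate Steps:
p = 8 (p = 7 + 1 = 8)
k = -12 (k = 4 + 2*(-8) = 4 - 16 = -12)
n(T) = (6 + T)*(8 + T) (n(T) = (T + 6)*(T + 8) = (6 + T)*(8 + T))
-137*(-122) + n(k) = -137*(-122) + (48 + (-12)² + 14*(-12)) = 16714 + (48 + 144 - 168) = 16714 + 24 = 16738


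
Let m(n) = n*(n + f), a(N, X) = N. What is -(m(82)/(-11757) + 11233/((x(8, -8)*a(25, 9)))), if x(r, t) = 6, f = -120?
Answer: -44177927/587850 ≈ -75.152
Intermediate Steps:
m(n) = n*(-120 + n) (m(n) = n*(n - 120) = n*(-120 + n))
-(m(82)/(-11757) + 11233/((x(8, -8)*a(25, 9)))) = -((82*(-120 + 82))/(-11757) + 11233/((6*25))) = -((82*(-38))*(-1/11757) + 11233/150) = -(-3116*(-1/11757) + 11233*(1/150)) = -(3116/11757 + 11233/150) = -1*44177927/587850 = -44177927/587850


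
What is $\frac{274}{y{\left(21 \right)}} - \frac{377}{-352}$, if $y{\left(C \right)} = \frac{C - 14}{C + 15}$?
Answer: $\frac{3474767}{2464} \approx 1410.2$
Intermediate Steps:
$y{\left(C \right)} = \frac{-14 + C}{15 + C}$
$\frac{274}{y{\left(21 \right)}} - \frac{377}{-352} = \frac{274}{\frac{1}{15 + 21} \left(-14 + 21\right)} - \frac{377}{-352} = \frac{274}{\frac{1}{36} \cdot 7} - - \frac{377}{352} = \frac{274}{\frac{1}{36} \cdot 7} + \frac{377}{352} = \frac{274}{\frac{7}{36}} + \frac{377}{352} = 274 \cdot \frac{36}{7} + \frac{377}{352} = \frac{9864}{7} + \frac{377}{352} = \frac{3474767}{2464}$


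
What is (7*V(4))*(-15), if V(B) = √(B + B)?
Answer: -210*√2 ≈ -296.98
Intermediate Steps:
V(B) = √2*√B (V(B) = √(2*B) = √2*√B)
(7*V(4))*(-15) = (7*(√2*√4))*(-15) = (7*(√2*2))*(-15) = (7*(2*√2))*(-15) = (14*√2)*(-15) = -210*√2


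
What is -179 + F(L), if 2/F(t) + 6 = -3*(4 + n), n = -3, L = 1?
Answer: -1613/9 ≈ -179.22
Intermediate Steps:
F(t) = -2/9 (F(t) = 2/(-6 - 3*(4 - 3)) = 2/(-6 - 3*1) = 2/(-6 - 3) = 2/(-9) = 2*(-⅑) = -2/9)
-179 + F(L) = -179 - 2/9 = -1613/9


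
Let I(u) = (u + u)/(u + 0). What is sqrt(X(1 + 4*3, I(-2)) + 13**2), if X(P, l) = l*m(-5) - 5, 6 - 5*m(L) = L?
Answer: sqrt(4210)/5 ≈ 12.977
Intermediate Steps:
I(u) = 2 (I(u) = (2*u)/u = 2)
m(L) = 6/5 - L/5
X(P, l) = -5 + 11*l/5 (X(P, l) = l*(6/5 - 1/5*(-5)) - 5 = l*(6/5 + 1) - 5 = l*(11/5) - 5 = 11*l/5 - 5 = -5 + 11*l/5)
sqrt(X(1 + 4*3, I(-2)) + 13**2) = sqrt((-5 + (11/5)*2) + 13**2) = sqrt((-5 + 22/5) + 169) = sqrt(-3/5 + 169) = sqrt(842/5) = sqrt(4210)/5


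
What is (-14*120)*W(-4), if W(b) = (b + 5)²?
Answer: -1680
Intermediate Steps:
W(b) = (5 + b)²
(-14*120)*W(-4) = (-14*120)*(5 - 4)² = -1680*1² = -1680*1 = -1680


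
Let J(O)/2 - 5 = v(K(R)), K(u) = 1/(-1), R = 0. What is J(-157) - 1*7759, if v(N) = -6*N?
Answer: -7737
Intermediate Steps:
K(u) = -1
J(O) = 22 (J(O) = 10 + 2*(-6*(-1)) = 10 + 2*6 = 10 + 12 = 22)
J(-157) - 1*7759 = 22 - 1*7759 = 22 - 7759 = -7737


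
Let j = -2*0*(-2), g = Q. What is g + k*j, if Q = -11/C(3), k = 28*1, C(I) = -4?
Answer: 11/4 ≈ 2.7500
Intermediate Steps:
k = 28
Q = 11/4 (Q = -11/(-4) = -11*(-¼) = 11/4 ≈ 2.7500)
g = 11/4 ≈ 2.7500
j = 0 (j = 0*(-2) = 0)
g + k*j = 11/4 + 28*0 = 11/4 + 0 = 11/4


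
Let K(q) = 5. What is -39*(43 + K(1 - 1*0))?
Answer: -1872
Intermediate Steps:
-39*(43 + K(1 - 1*0)) = -39*(43 + 5) = -39*48 = -1872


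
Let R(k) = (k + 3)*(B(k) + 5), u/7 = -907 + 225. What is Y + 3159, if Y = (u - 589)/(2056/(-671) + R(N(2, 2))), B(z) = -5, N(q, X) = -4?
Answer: 10093477/2056 ≈ 4909.3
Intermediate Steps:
u = -4774 (u = 7*(-907 + 225) = 7*(-682) = -4774)
R(k) = 0 (R(k) = (k + 3)*(-5 + 5) = (3 + k)*0 = 0)
Y = 3598573/2056 (Y = (-4774 - 589)/(2056/(-671) + 0) = -5363/(2056*(-1/671) + 0) = -5363/(-2056/671 + 0) = -5363/(-2056/671) = -5363*(-671/2056) = 3598573/2056 ≈ 1750.3)
Y + 3159 = 3598573/2056 + 3159 = 10093477/2056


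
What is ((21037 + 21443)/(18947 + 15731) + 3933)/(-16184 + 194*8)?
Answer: -68215527/253704248 ≈ -0.26888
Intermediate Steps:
((21037 + 21443)/(18947 + 15731) + 3933)/(-16184 + 194*8) = (42480/34678 + 3933)/(-16184 + 1552) = (42480*(1/34678) + 3933)/(-14632) = (21240/17339 + 3933)*(-1/14632) = (68215527/17339)*(-1/14632) = -68215527/253704248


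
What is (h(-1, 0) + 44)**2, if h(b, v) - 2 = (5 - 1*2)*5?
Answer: 3721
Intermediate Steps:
h(b, v) = 17 (h(b, v) = 2 + (5 - 1*2)*5 = 2 + (5 - 2)*5 = 2 + 3*5 = 2 + 15 = 17)
(h(-1, 0) + 44)**2 = (17 + 44)**2 = 61**2 = 3721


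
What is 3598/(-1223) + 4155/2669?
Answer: -4521497/3264187 ≈ -1.3852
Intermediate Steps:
3598/(-1223) + 4155/2669 = 3598*(-1/1223) + 4155*(1/2669) = -3598/1223 + 4155/2669 = -4521497/3264187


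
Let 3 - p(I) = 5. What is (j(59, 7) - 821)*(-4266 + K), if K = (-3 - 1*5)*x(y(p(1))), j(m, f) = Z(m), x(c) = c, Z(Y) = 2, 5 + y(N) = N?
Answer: 3447990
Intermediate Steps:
p(I) = -2 (p(I) = 3 - 1*5 = 3 - 5 = -2)
y(N) = -5 + N
j(m, f) = 2
K = 56 (K = (-3 - 1*5)*(-5 - 2) = (-3 - 5)*(-7) = -8*(-7) = 56)
(j(59, 7) - 821)*(-4266 + K) = (2 - 821)*(-4266 + 56) = -819*(-4210) = 3447990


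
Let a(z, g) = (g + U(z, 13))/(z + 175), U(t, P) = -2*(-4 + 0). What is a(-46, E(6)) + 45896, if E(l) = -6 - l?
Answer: 5920580/129 ≈ 45896.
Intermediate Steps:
U(t, P) = 8 (U(t, P) = -2*(-4) = 8)
a(z, g) = (8 + g)/(175 + z) (a(z, g) = (g + 8)/(z + 175) = (8 + g)/(175 + z))
a(-46, E(6)) + 45896 = (8 + (-6 - 1*6))/(175 - 46) + 45896 = (8 + (-6 - 6))/129 + 45896 = (8 - 12)/129 + 45896 = (1/129)*(-4) + 45896 = -4/129 + 45896 = 5920580/129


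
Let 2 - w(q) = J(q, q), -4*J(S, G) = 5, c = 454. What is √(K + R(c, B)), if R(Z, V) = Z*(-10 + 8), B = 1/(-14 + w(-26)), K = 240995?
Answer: √240087 ≈ 489.99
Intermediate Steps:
J(S, G) = -5/4 (J(S, G) = -¼*5 = -5/4)
w(q) = 13/4 (w(q) = 2 - 1*(-5/4) = 2 + 5/4 = 13/4)
B = -4/43 (B = 1/(-14 + 13/4) = 1/(-43/4) = -4/43 ≈ -0.093023)
R(Z, V) = -2*Z (R(Z, V) = Z*(-2) = -2*Z)
√(K + R(c, B)) = √(240995 - 2*454) = √(240995 - 908) = √240087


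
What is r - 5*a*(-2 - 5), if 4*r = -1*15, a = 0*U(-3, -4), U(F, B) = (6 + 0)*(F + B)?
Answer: -15/4 ≈ -3.7500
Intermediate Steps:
U(F, B) = 6*B + 6*F (U(F, B) = 6*(B + F) = 6*B + 6*F)
a = 0 (a = 0*(6*(-4) + 6*(-3)) = 0*(-24 - 18) = 0*(-42) = 0)
r = -15/4 (r = (-1*15)/4 = (¼)*(-15) = -15/4 ≈ -3.7500)
r - 5*a*(-2 - 5) = -15/4 - 0*(-2 - 5) = -15/4 - 0*(-7) = -15/4 - 5*0 = -15/4 + 0 = -15/4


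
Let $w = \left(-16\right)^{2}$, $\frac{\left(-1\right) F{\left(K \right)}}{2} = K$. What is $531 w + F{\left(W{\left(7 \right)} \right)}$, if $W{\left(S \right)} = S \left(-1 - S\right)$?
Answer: $136048$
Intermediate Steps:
$F{\left(K \right)} = - 2 K$
$w = 256$
$531 w + F{\left(W{\left(7 \right)} \right)} = 531 \cdot 256 - 2 \left(\left(-1\right) 7 \left(1 + 7\right)\right) = 135936 - 2 \left(\left(-1\right) 7 \cdot 8\right) = 135936 - -112 = 135936 + 112 = 136048$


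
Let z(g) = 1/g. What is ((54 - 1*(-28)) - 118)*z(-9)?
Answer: 4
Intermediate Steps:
z(g) = 1/g
((54 - 1*(-28)) - 118)*z(-9) = ((54 - 1*(-28)) - 118)/(-9) = ((54 + 28) - 118)*(-⅑) = (82 - 118)*(-⅑) = -36*(-⅑) = 4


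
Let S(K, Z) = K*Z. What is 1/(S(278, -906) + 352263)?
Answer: 1/100395 ≈ 9.9607e-6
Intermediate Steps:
1/(S(278, -906) + 352263) = 1/(278*(-906) + 352263) = 1/(-251868 + 352263) = 1/100395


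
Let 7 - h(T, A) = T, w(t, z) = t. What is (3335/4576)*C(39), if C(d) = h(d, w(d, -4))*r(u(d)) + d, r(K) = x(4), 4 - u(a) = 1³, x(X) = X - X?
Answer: 10005/352 ≈ 28.423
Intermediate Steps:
x(X) = 0
u(a) = 3 (u(a) = 4 - 1*1³ = 4 - 1*1 = 4 - 1 = 3)
r(K) = 0
h(T, A) = 7 - T
C(d) = d (C(d) = (7 - d)*0 + d = 0 + d = d)
(3335/4576)*C(39) = (3335/4576)*39 = 10005/352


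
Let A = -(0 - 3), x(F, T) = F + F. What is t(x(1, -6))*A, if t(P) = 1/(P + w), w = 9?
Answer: 3/11 ≈ 0.27273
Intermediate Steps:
x(F, T) = 2*F
t(P) = 1/(9 + P) (t(P) = 1/(P + 9) = 1/(9 + P))
A = 3 (A = -1*(-3) = 3)
t(x(1, -6))*A = 3/(9 + 2*1) = 3/(9 + 2) = 3/11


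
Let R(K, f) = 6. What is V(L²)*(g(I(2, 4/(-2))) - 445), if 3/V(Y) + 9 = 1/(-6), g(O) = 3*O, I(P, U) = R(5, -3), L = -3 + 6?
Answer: 7686/55 ≈ 139.75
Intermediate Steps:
L = 3
I(P, U) = 6
V(Y) = -18/55 (V(Y) = 3/(-9 + 1/(-6)) = 3/(-9 - ⅙) = 3/(-55/6) = 3*(-6/55) = -18/55)
V(L²)*(g(I(2, 4/(-2))) - 445) = -18*(3*6 - 445)/55 = -18*(18 - 445)/55 = -18/55*(-427) = 7686/55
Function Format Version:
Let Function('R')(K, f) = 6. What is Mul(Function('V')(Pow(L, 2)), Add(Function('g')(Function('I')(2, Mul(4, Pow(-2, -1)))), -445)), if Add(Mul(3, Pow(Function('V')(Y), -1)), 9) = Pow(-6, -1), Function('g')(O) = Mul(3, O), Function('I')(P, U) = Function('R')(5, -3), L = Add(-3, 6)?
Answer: Rational(7686, 55) ≈ 139.75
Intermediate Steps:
L = 3
Function('I')(P, U) = 6
Function('V')(Y) = Rational(-18, 55) (Function('V')(Y) = Mul(3, Pow(Add(-9, Pow(-6, -1)), -1)) = Mul(3, Pow(Add(-9, Rational(-1, 6)), -1)) = Mul(3, Pow(Rational(-55, 6), -1)) = Mul(3, Rational(-6, 55)) = Rational(-18, 55))
Mul(Function('V')(Pow(L, 2)), Add(Function('g')(Function('I')(2, Mul(4, Pow(-2, -1)))), -445)) = Mul(Rational(-18, 55), Add(Mul(3, 6), -445)) = Mul(Rational(-18, 55), Add(18, -445)) = Mul(Rational(-18, 55), -427) = Rational(7686, 55)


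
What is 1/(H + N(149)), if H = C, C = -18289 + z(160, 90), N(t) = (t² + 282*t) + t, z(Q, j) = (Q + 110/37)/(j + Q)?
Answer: 925/42623678 ≈ 2.1702e-5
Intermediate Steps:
z(Q, j) = (110/37 + Q)/(Q + j) (z(Q, j) = (Q + 110*(1/37))/(Q + j) = (Q + 110/37)/(Q + j) = (110/37 + Q)/(Q + j))
N(t) = t² + 283*t
C = -16916722/925 (C = -18289 + (110/37 + 160)/(160 + 90) = -18289 + (6030/37)/250 = -18289 + (1/250)*(6030/37) = -18289 + 603/925 = -16916722/925 ≈ -18288.)
H = -16916722/925 ≈ -18288.
1/(H + N(149)) = 1/(-16916722/925 + 149*(283 + 149)) = 1/(-16916722/925 + 149*432) = 1/(-16916722/925 + 64368) = 1/(42623678/925) = 925/42623678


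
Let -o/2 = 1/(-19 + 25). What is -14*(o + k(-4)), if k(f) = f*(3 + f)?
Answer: -154/3 ≈ -51.333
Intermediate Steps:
o = -⅓ (o = -2/(-19 + 25) = -2/6 = -2*⅙ = -⅓ ≈ -0.33333)
-14*(o + k(-4)) = -14*(-⅓ - 4*(3 - 4)) = -14*(-⅓ - 4*(-1)) = -14*(-⅓ + 4) = -14*11/3 = -154/3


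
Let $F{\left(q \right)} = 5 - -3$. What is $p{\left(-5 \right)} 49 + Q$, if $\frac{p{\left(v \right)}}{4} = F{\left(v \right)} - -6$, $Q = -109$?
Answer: $2635$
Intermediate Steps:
$F{\left(q \right)} = 8$ ($F{\left(q \right)} = 5 + 3 = 8$)
$p{\left(v \right)} = 56$ ($p{\left(v \right)} = 4 \left(8 - -6\right) = 4 \left(8 + 6\right) = 4 \cdot 14 = 56$)
$p{\left(-5 \right)} 49 + Q = 56 \cdot 49 - 109 = 2744 - 109 = 2635$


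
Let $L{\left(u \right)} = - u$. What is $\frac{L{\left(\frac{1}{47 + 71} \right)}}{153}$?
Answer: $- \frac{1}{18054} \approx -5.5389 \cdot 10^{-5}$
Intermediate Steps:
$\frac{L{\left(\frac{1}{47 + 71} \right)}}{153} = \frac{\left(-1\right) \frac{1}{47 + 71}}{153} = - \frac{1}{118} \cdot \frac{1}{153} = \left(-1\right) \frac{1}{118} \cdot \frac{1}{153} = \left(- \frac{1}{118}\right) \frac{1}{153} = - \frac{1}{18054}$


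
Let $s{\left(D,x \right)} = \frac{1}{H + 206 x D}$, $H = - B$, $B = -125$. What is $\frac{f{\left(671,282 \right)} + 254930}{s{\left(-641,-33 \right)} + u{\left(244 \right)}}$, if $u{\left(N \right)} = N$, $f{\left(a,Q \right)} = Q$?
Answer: $\frac{1112122785316}{1063264893} \approx 1046.0$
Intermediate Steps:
$H = 125$ ($H = \left(-1\right) \left(-125\right) = 125$)
$s{\left(D,x \right)} = \frac{1}{125 + 206 D x}$ ($s{\left(D,x \right)} = \frac{1}{125 + 206 x D} = \frac{1}{125 + 206 D x}$)
$\frac{f{\left(671,282 \right)} + 254930}{s{\left(-641,-33 \right)} + u{\left(244 \right)}} = \frac{282 + 254930}{\frac{1}{125 + 206 \left(-641\right) \left(-33\right)} + 244} = \frac{255212}{\frac{1}{125 + 4357518} + 244} = \frac{255212}{\frac{1}{4357643} + 244} = \frac{255212}{\frac{1063264893}{4357643}} = 255212 \cdot \frac{4357643}{1063264893} = \frac{1112122785316}{1063264893}$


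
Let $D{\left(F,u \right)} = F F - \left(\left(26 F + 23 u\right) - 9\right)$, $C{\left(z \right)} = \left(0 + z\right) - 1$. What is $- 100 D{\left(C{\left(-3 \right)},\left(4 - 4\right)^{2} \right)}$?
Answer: $-12900$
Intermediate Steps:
$C{\left(z \right)} = -1 + z$ ($C{\left(z \right)} = z - 1 = -1 + z$)
$D{\left(F,u \right)} = 9 + F^{2} - 26 F - 23 u$ ($D{\left(F,u \right)} = F^{2} - \left(\left(23 u + 26 F\right) - 9\right) = F^{2} - \left(-9 + 23 u + 26 F\right) = 9 + F^{2} - 26 F - 23 u$)
$- 100 D{\left(C{\left(-3 \right)},\left(4 - 4\right)^{2} \right)} = - 100 \left(9 + \left(-1 - 3\right)^{2} - 26 \left(-1 - 3\right) - 23 \left(4 - 4\right)^{2}\right) = - 100 \left(9 + \left(-4\right)^{2} - -104 - 23 \cdot 0^{2}\right) = - 100 \left(9 + 16 + 104 - 0\right) = - 100 \left(9 + 16 + 104 + 0\right) = \left(-100\right) 129 = -12900$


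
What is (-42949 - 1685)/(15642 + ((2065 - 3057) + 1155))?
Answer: -44634/15805 ≈ -2.8240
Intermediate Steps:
(-42949 - 1685)/(15642 + ((2065 - 3057) + 1155)) = -44634/(15642 + (-992 + 1155)) = -44634/(15642 + 163) = -44634/15805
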